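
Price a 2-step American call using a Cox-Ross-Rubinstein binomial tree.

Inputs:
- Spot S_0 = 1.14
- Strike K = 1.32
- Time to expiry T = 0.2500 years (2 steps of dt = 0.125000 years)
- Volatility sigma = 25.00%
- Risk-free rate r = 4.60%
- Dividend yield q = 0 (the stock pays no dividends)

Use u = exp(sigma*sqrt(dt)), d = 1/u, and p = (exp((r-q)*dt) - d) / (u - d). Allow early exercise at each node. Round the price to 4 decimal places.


dt = T/N = 0.125000
u = exp(sigma*sqrt(dt)) = 1.092412; d = 1/u = 0.915405
p = (exp((r-q)*dt) - d) / (u - d) = 0.510495
Discount per step: exp(-r*dt) = 0.994266
Stock lattice S(k, i) with i counting down-moves:
  k=0: S(0,0) = 1.1400
  k=1: S(1,0) = 1.2453; S(1,1) = 1.0436
  k=2: S(2,0) = 1.3604; S(2,1) = 1.1400; S(2,2) = 0.9553
Terminal payoffs V(N, i) = max(S_T - K, 0):
  V(2,0) = 0.040436; V(2,1) = 0.000000; V(2,2) = 0.000000
Backward induction: V(k, i) = exp(-r*dt) * [p * V(k+1, i) + (1-p) * V(k+1, i+1)]; then take max(V_cont, immediate exercise) for American.
  V(1,0) = exp(-r*dt) * [p*0.040436 + (1-p)*0.000000] = 0.020524; exercise = 0.000000; V(1,0) = max -> 0.020524
  V(1,1) = exp(-r*dt) * [p*0.000000 + (1-p)*0.000000] = 0.000000; exercise = 0.000000; V(1,1) = max -> 0.000000
  V(0,0) = exp(-r*dt) * [p*0.020524 + (1-p)*0.000000] = 0.010417; exercise = 0.000000; V(0,0) = max -> 0.010417

Answer: Price = V(0,0) = 0.0104


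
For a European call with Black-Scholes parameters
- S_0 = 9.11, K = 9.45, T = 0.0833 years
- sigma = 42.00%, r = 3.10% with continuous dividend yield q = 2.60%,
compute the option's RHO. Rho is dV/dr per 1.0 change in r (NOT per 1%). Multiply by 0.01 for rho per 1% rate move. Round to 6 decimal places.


d1 = -0.2382332595; d2 = -0.3594525649
phi(d1) = 0.3877804011; exp(-qT) = 0.9978365437; exp(-rT) = 0.9974210313
N(d2) = 0.3596282787
Rho = K*T*exp(-rT)*N(d2) = 9.4500 * 0.0833 * 0.9974210313 * 0.3596282787 = 0.282364

Answer: Rho = 0.282364


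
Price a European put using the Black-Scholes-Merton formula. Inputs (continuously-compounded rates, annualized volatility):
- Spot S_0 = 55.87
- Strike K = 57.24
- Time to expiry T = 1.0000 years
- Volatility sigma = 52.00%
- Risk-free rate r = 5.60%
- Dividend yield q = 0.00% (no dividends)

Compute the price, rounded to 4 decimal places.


Answer: Price = 10.4287

Derivation:
d1 = (ln(S/K) + (r - q + 0.5*sigma^2) * T) / (sigma * sqrt(T)) = 0.32110502
d2 = d1 - sigma * sqrt(T) = -0.19889498
exp(-rT) = 0.94553914; exp(-qT) = 1.00000000
P = K * exp(-rT) * N(-d2) - S_0 * exp(-qT) * N(-d1)
N(-d1) = 0.37406540; N(-d2) = 0.57882755
P = 57.2400 * 0.94553914 * 0.57882755 - 55.8700 * 1.00000000 * 0.37406540 = 10.4287


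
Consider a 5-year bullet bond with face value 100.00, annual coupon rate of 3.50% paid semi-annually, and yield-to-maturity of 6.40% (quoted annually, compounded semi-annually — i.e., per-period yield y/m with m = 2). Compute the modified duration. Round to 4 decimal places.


Answer: Modified duration = 4.4567

Derivation:
Coupon per period c = face * coupon_rate / m = 1.750000
Periods per year m = 2; per-period yield y/m = 0.032000
Number of cashflows N = 10
Cashflows (t years, CF_t, discount factor 1/(1+y/m)^(m*t), PV):
  t = 0.5000: CF_t = 1.750000, DF = 0.968992, PV = 1.695736
  t = 1.0000: CF_t = 1.750000, DF = 0.938946, PV = 1.643155
  t = 1.5000: CF_t = 1.750000, DF = 0.909831, PV = 1.592205
  t = 2.0000: CF_t = 1.750000, DF = 0.881620, PV = 1.542834
  t = 2.5000: CF_t = 1.750000, DF = 0.854283, PV = 1.494994
  t = 3.0000: CF_t = 1.750000, DF = 0.827793, PV = 1.448638
  t = 3.5000: CF_t = 1.750000, DF = 0.802125, PV = 1.403719
  t = 4.0000: CF_t = 1.750000, DF = 0.777253, PV = 1.360193
  t = 4.5000: CF_t = 1.750000, DF = 0.753152, PV = 1.318016
  t = 5.0000: CF_t = 101.750000, DF = 0.729799, PV = 74.257008
Price P = sum_t PV_t = 87.756499
First compute Macaulay numerator sum_t t * PV_t:
  t * PV_t at t = 0.5000: 0.847868
  t * PV_t at t = 1.0000: 1.643155
  t * PV_t at t = 1.5000: 2.388307
  t * PV_t at t = 2.0000: 3.085668
  t * PV_t at t = 2.5000: 3.737486
  t * PV_t at t = 3.0000: 4.345914
  t * PV_t at t = 3.5000: 4.913016
  t * PV_t at t = 4.0000: 5.440771
  t * PV_t at t = 4.5000: 5.931073
  t * PV_t at t = 5.0000: 371.285039
Macaulay duration D = 403.618299 / 87.756499 = 4.599298
Modified duration = D / (1 + y/m) = 4.599298 / (1 + 0.032000) = 4.456684


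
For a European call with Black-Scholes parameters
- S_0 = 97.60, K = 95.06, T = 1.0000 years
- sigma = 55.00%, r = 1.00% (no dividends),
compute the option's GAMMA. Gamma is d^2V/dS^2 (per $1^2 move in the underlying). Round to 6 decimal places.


Answer: Gamma = 0.007012

Derivation:
d1 = 0.3411258586; d2 = -0.2088741414
phi(d1) = 0.3763928155; exp(-qT) = 1.0000000000; exp(-rT) = 0.9900498337
Gamma = exp(-qT) * phi(d1) / (S * sigma * sqrt(T)) = 1.0000000000 * 0.3763928155 / (97.6000 * 0.5500 * 1.0000000000) = 0.007012


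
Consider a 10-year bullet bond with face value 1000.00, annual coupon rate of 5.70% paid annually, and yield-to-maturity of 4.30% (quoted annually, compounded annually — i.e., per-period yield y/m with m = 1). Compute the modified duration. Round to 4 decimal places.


Answer: Modified duration = 7.6842

Derivation:
Coupon per period c = face * coupon_rate / m = 57.000000
Periods per year m = 1; per-period yield y/m = 0.043000
Number of cashflows N = 10
Cashflows (t years, CF_t, discount factor 1/(1+y/m)^(m*t), PV):
  t = 1.0000: CF_t = 57.000000, DF = 0.958773, PV = 54.650048
  t = 2.0000: CF_t = 57.000000, DF = 0.919245, PV = 52.396978
  t = 3.0000: CF_t = 57.000000, DF = 0.881347, PV = 50.236796
  t = 4.0000: CF_t = 57.000000, DF = 0.845012, PV = 48.165672
  t = 5.0000: CF_t = 57.000000, DF = 0.810174, PV = 46.179935
  t = 6.0000: CF_t = 57.000000, DF = 0.776773, PV = 44.276064
  t = 7.0000: CF_t = 57.000000, DF = 0.744749, PV = 42.450684
  t = 8.0000: CF_t = 57.000000, DF = 0.714045, PV = 40.700560
  t = 9.0000: CF_t = 57.000000, DF = 0.684607, PV = 39.022589
  t = 10.0000: CF_t = 1057.000000, DF = 0.656382, PV = 693.796178
Price P = sum_t PV_t = 1111.875503
First compute Macaulay numerator sum_t t * PV_t:
  t * PV_t at t = 1.0000: 54.650048
  t * PV_t at t = 2.0000: 104.793956
  t * PV_t at t = 3.0000: 150.710387
  t * PV_t at t = 4.0000: 192.662687
  t * PV_t at t = 5.0000: 230.899673
  t * PV_t at t = 6.0000: 265.656383
  t * PV_t at t = 7.0000: 297.154791
  t * PV_t at t = 8.0000: 325.604483
  t * PV_t at t = 9.0000: 351.203301
  t * PV_t at t = 10.0000: 6937.961780
Macaulay duration D = 8911.297488 / 1111.875503 = 8.014654
Modified duration = D / (1 + y/m) = 8.014654 / (1 + 0.043000) = 7.684232


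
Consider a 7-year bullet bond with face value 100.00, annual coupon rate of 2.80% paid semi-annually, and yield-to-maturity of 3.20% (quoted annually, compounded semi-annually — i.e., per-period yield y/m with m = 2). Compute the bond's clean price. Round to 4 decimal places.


Answer: Price = 97.5092

Derivation:
Coupon per period c = face * coupon_rate / m = 1.400000
Periods per year m = 2; per-period yield y/m = 0.016000
Number of cashflows N = 14
Cashflows (t years, CF_t, discount factor 1/(1+y/m)^(m*t), PV):
  t = 0.5000: CF_t = 1.400000, DF = 0.984252, PV = 1.377953
  t = 1.0000: CF_t = 1.400000, DF = 0.968752, PV = 1.356253
  t = 1.5000: CF_t = 1.400000, DF = 0.953496, PV = 1.334894
  t = 2.0000: CF_t = 1.400000, DF = 0.938480, PV = 1.313872
  t = 2.5000: CF_t = 1.400000, DF = 0.923701, PV = 1.293182
  t = 3.0000: CF_t = 1.400000, DF = 0.909155, PV = 1.272816
  t = 3.5000: CF_t = 1.400000, DF = 0.894837, PV = 1.252772
  t = 4.0000: CF_t = 1.400000, DF = 0.880745, PV = 1.233043
  t = 4.5000: CF_t = 1.400000, DF = 0.866875, PV = 1.213625
  t = 5.0000: CF_t = 1.400000, DF = 0.853224, PV = 1.194513
  t = 5.5000: CF_t = 1.400000, DF = 0.839787, PV = 1.175702
  t = 6.0000: CF_t = 1.400000, DF = 0.826562, PV = 1.157187
  t = 6.5000: CF_t = 1.400000, DF = 0.813545, PV = 1.138964
  t = 7.0000: CF_t = 101.400000, DF = 0.800734, PV = 81.194394
Price P = sum_t PV_t = 97.509171


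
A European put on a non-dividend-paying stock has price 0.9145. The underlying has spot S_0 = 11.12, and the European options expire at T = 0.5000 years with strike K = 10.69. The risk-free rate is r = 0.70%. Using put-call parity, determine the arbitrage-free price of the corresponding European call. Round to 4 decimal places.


Put-call parity: C - P = S_0 * exp(-qT) - K * exp(-rT).
S_0 * exp(-qT) = 11.1200 * 1.00000000 = 11.12000000
K * exp(-rT) = 10.6900 * 0.99650612 = 10.65265040
C = P + S*exp(-qT) - K*exp(-rT)
C = 0.9145 + 11.12000000 - 10.65265040 = 1.3818

Answer: Call price = 1.3818


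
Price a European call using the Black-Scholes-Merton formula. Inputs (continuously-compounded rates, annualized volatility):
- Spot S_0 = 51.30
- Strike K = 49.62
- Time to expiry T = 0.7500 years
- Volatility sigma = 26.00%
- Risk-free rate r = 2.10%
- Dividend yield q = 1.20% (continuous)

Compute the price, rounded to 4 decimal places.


Answer: Price = 5.5359

Derivation:
d1 = (ln(S/K) + (r - q + 0.5*sigma^2) * T) / (sigma * sqrt(T)) = 0.29043727
d2 = d1 - sigma * sqrt(T) = 0.06527066
exp(-rT) = 0.98437338; exp(-qT) = 0.99104038
C = S_0 * exp(-qT) * N(d1) - K * exp(-rT) * N(d2)
N(d1) = 0.61425913; N(d2) = 0.52602075
C = 51.3000 * 0.99104038 * 0.61425913 - 49.6200 * 0.98437338 * 0.52602075 = 5.5359


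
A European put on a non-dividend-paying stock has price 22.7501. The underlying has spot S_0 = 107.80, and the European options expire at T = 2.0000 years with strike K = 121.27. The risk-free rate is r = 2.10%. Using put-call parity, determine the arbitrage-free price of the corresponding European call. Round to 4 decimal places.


Put-call parity: C - P = S_0 * exp(-qT) - K * exp(-rT).
S_0 * exp(-qT) = 107.8000 * 1.00000000 = 107.80000000
K * exp(-rT) = 121.2700 * 0.95886978 = 116.28213829
C = P + S*exp(-qT) - K*exp(-rT)
C = 22.7501 + 107.80000000 - 116.28213829 = 14.2680

Answer: Call price = 14.2680


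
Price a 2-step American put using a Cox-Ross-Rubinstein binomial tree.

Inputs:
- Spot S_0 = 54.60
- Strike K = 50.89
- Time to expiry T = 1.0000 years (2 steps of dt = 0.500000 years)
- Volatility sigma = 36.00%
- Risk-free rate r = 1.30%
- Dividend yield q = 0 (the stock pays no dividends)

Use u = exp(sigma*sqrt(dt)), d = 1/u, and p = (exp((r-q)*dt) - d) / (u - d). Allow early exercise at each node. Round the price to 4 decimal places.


Answer: Price = V(0,0) = 5.4091

Derivation:
dt = T/N = 0.500000
u = exp(sigma*sqrt(dt)) = 1.289892; d = 1/u = 0.775259
p = (exp((r-q)*dt) - d) / (u - d) = 0.449373
Discount per step: exp(-r*dt) = 0.993521
Stock lattice S(k, i) with i counting down-moves:
  k=0: S(0,0) = 54.6000
  k=1: S(1,0) = 70.4281; S(1,1) = 42.3291
  k=2: S(2,0) = 90.8446; S(2,1) = 54.6000; S(2,2) = 32.8160
Terminal payoffs V(N, i) = max(K - S_T, 0):
  V(2,0) = 0.000000; V(2,1) = 0.000000; V(2,2) = 18.073974
Backward induction: V(k, i) = exp(-r*dt) * [p * V(k+1, i) + (1-p) * V(k+1, i+1)]; then take max(V_cont, immediate exercise) for American.
  V(1,0) = exp(-r*dt) * [p*0.000000 + (1-p)*0.000000] = 0.000000; exercise = 0.000000; V(1,0) = max -> 0.000000
  V(1,1) = exp(-r*dt) * [p*0.000000 + (1-p)*18.073974] = 9.887534; exercise = 8.560873; V(1,1) = max -> 9.887534
  V(0,0) = exp(-r*dt) * [p*0.000000 + (1-p)*9.887534] = 5.409066; exercise = 0.000000; V(0,0) = max -> 5.409066


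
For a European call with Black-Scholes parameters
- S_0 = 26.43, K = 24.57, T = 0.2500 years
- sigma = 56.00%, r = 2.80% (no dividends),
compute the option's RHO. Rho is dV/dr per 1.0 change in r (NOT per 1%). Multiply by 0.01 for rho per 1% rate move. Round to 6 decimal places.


d1 = 0.4256197932; d2 = 0.1456197932
phi(d1) = 0.3643958008; exp(-qT) = 1.0000000000; exp(-rT) = 0.9930244429
N(d2) = 0.5578892291
Rho = K*T*exp(-rT)*N(d2) = 24.5700 * 0.2500 * 0.9930244429 * 0.5578892291 = 3.402931

Answer: Rho = 3.402931


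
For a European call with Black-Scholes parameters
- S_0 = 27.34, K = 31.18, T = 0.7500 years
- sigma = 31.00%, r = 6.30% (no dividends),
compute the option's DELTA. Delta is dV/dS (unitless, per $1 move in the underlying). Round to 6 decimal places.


d1 = -0.1793083523; d2 = -0.4477762274
phi(d1) = 0.3925802611; exp(-qT) = 1.0000000000; exp(-rT) = 0.9538489056
N(d1) = 0.4288477945
Delta = exp(-qT) * N(d1) = 1.0000000000 * 0.4288477945 = 0.428848

Answer: Delta = 0.428848


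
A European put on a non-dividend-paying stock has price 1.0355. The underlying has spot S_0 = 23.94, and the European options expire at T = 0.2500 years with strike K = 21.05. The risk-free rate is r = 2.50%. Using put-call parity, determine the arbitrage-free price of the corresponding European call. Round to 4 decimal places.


Answer: Call price = 4.0567

Derivation:
Put-call parity: C - P = S_0 * exp(-qT) - K * exp(-rT).
S_0 * exp(-qT) = 23.9400 * 1.00000000 = 23.94000000
K * exp(-rT) = 21.0500 * 0.99376949 = 20.91884778
C = P + S*exp(-qT) - K*exp(-rT)
C = 1.0355 + 23.94000000 - 20.91884778 = 4.0567


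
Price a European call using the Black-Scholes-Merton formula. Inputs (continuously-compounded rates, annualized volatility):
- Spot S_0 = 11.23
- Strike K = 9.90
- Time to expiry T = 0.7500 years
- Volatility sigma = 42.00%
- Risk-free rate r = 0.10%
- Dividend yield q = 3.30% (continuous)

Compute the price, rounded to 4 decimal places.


d1 = (ln(S/K) + (r - q + 0.5*sigma^2) * T) / (sigma * sqrt(T)) = 0.46244110
d2 = d1 - sigma * sqrt(T) = 0.09871043
exp(-rT) = 0.99925028; exp(-qT) = 0.97555377
C = S_0 * exp(-qT) * N(d1) - K * exp(-rT) * N(d2)
N(d1) = 0.67811748; N(d2) = 0.53931591
C = 11.2300 * 0.97555377 * 0.67811748 - 9.9000 * 0.99925028 * 0.53931591 = 2.0939

Answer: Price = 2.0939


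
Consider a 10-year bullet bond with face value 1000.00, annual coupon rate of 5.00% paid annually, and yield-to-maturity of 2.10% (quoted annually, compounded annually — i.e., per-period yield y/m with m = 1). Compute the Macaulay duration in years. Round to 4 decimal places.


Coupon per period c = face * coupon_rate / m = 50.000000
Periods per year m = 1; per-period yield y/m = 0.021000
Number of cashflows N = 10
Cashflows (t years, CF_t, discount factor 1/(1+y/m)^(m*t), PV):
  t = 1.0000: CF_t = 50.000000, DF = 0.979432, PV = 48.971596
  t = 2.0000: CF_t = 50.000000, DF = 0.959287, PV = 47.964345
  t = 3.0000: CF_t = 50.000000, DF = 0.939556, PV = 46.977811
  t = 4.0000: CF_t = 50.000000, DF = 0.920231, PV = 46.011568
  t = 5.0000: CF_t = 50.000000, DF = 0.901304, PV = 45.065199
  t = 6.0000: CF_t = 50.000000, DF = 0.882766, PV = 44.138295
  t = 7.0000: CF_t = 50.000000, DF = 0.864609, PV = 43.230455
  t = 8.0000: CF_t = 50.000000, DF = 0.846826, PV = 42.341288
  t = 9.0000: CF_t = 50.000000, DF = 0.829408, PV = 41.470410
  t = 10.0000: CF_t = 1050.000000, DF = 0.812349, PV = 852.966310
Price P = sum_t PV_t = 1259.137279
Macaulay numerator sum_t t * PV_t:
  t * PV_t at t = 1.0000: 48.971596
  t * PV_t at t = 2.0000: 95.928690
  t * PV_t at t = 3.0000: 140.933434
  t * PV_t at t = 4.0000: 184.046273
  t * PV_t at t = 5.0000: 225.325995
  t * PV_t at t = 6.0000: 264.829769
  t * PV_t at t = 7.0000: 302.613187
  t * PV_t at t = 8.0000: 338.730306
  t * PV_t at t = 9.0000: 373.233687
  t * PV_t at t = 10.0000: 8529.663104
Macaulay duration D = (sum_t t * PV_t) / P = 10504.276043 / 1259.137279 = 8.342439

Answer: Macaulay duration = 8.3424 years


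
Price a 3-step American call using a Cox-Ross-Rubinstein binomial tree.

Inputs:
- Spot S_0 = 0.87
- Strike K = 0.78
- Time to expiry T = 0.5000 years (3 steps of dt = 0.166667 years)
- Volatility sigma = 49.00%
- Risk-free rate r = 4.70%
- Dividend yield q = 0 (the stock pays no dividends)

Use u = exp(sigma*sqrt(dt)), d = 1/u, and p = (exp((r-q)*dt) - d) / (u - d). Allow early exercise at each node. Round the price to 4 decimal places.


Answer: Price = V(0,0) = 0.1784

Derivation:
dt = T/N = 0.166667
u = exp(sigma*sqrt(dt)) = 1.221454; d = 1/u = 0.818697
p = (exp((r-q)*dt) - d) / (u - d) = 0.469681
Discount per step: exp(-r*dt) = 0.992197
Stock lattice S(k, i) with i counting down-moves:
  k=0: S(0,0) = 0.8700
  k=1: S(1,0) = 1.0627; S(1,1) = 0.7123
  k=2: S(2,0) = 1.2980; S(2,1) = 0.8700; S(2,2) = 0.5831
  k=3: S(3,0) = 1.5854; S(3,1) = 1.0627; S(3,2) = 0.7123; S(3,3) = 0.4774
Terminal payoffs V(N, i) = max(S_T - K, 0):
  V(3,0) = 0.805442; V(3,1) = 0.282665; V(3,2) = 0.000000; V(3,3) = 0.000000
Backward induction: V(k, i) = exp(-r*dt) * [p * V(k+1, i) + (1-p) * V(k+1, i+1)]; then take max(V_cont, immediate exercise) for American.
  V(2,0) = exp(-r*dt) * [p*0.805442 + (1-p)*0.282665] = 0.524082; exercise = 0.517996; V(2,0) = max -> 0.524082
  V(2,1) = exp(-r*dt) * [p*0.282665 + (1-p)*0.000000] = 0.131726; exercise = 0.090000; V(2,1) = max -> 0.131726
  V(2,2) = exp(-r*dt) * [p*0.000000 + (1-p)*0.000000] = 0.000000; exercise = 0.000000; V(2,2) = max -> 0.000000
  V(1,0) = exp(-r*dt) * [p*0.524082 + (1-p)*0.131726] = 0.313543; exercise = 0.282665; V(1,0) = max -> 0.313543
  V(1,1) = exp(-r*dt) * [p*0.131726 + (1-p)*0.000000] = 0.061387; exercise = 0.000000; V(1,1) = max -> 0.061387
  V(0,0) = exp(-r*dt) * [p*0.313543 + (1-p)*0.061387] = 0.178417; exercise = 0.090000; V(0,0) = max -> 0.178417


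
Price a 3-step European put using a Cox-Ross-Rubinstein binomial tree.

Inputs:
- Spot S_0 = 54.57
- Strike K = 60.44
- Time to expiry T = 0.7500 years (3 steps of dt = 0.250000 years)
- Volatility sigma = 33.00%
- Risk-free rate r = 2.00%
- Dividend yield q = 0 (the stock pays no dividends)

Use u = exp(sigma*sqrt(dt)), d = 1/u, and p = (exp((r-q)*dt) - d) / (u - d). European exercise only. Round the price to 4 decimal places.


dt = T/N = 0.250000
u = exp(sigma*sqrt(dt)) = 1.179393; d = 1/u = 0.847894
p = (exp((r-q)*dt) - d) / (u - d) = 0.473964
Discount per step: exp(-r*dt) = 0.995012
Stock lattice S(k, i) with i counting down-moves:
  k=0: S(0,0) = 54.5700
  k=1: S(1,0) = 64.3595; S(1,1) = 46.2696
  k=2: S(2,0) = 75.9051; S(2,1) = 54.5700; S(2,2) = 39.2317
  k=3: S(3,0) = 89.5220; S(3,1) = 64.3595; S(3,2) = 46.2696; S(3,3) = 33.2643
Terminal payoffs V(N, i) = max(K - S_T, 0):
  V(3,0) = 0.000000; V(3,1) = 0.000000; V(3,2) = 14.170441; V(3,3) = 27.175716
Backward induction: V(k, i) = exp(-r*dt) * [p * V(k+1, i) + (1-p) * V(k+1, i+1)].
  V(2,0) = exp(-r*dt) * [p*0.000000 + (1-p)*0.000000] = 0.000000
  V(2,1) = exp(-r*dt) * [p*0.000000 + (1-p)*14.170441] = 7.416983
  V(2,2) = exp(-r*dt) * [p*14.170441 + (1-p)*27.175716] = 20.906886
  V(1,0) = exp(-r*dt) * [p*0.000000 + (1-p)*7.416983] = 3.882140
  V(1,1) = exp(-r*dt) * [p*7.416983 + (1-p)*20.906886] = 14.440772
  V(0,0) = exp(-r*dt) * [p*3.882140 + (1-p)*14.440772] = 9.389296

Answer: Price = V(0,0) = 9.3893


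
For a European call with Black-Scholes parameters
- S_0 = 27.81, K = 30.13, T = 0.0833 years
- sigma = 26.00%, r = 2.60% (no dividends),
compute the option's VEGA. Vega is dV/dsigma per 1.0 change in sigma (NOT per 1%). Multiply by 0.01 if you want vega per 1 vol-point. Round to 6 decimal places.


d1 = -1.0013835526; d2 = -1.0764240750
phi(d1) = 0.2416359455; exp(-qT) = 1.0000000000; exp(-rT) = 0.9978365437
Vega = S * exp(-qT) * phi(d1) * sqrt(T) = 27.8100 * 1.0000000000 * 0.2416359455 * 0.2886173938 = 1.939479

Answer: Vega = 1.939479


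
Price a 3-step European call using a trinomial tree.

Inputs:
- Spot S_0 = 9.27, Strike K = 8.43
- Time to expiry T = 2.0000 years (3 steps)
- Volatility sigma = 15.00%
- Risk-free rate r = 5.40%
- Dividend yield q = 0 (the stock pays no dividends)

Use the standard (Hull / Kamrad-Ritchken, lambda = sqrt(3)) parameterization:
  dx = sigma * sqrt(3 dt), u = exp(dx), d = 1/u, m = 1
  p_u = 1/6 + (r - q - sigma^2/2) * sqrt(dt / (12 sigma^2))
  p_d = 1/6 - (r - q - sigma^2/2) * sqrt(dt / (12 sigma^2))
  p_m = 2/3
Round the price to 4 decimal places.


dt = T/N = 0.666667; dx = sigma*sqrt(3*dt) = 0.212132
u = exp(dx) = 1.236311; d = 1/u = 0.808858
p_u = 0.233842, p_m = 0.666667, p_d = 0.099492
Discount per step: exp(-r*dt) = 0.964640
Stock lattice S(k, j) with j the centered position index:
  k=0: S(0,+0) = 9.2700
  k=1: S(1,-1) = 7.4981; S(1,+0) = 9.2700; S(1,+1) = 11.4606
  k=2: S(2,-2) = 6.0649; S(2,-1) = 7.4981; S(2,+0) = 9.2700; S(2,+1) = 11.4606; S(2,+2) = 14.1689
  k=3: S(3,-3) = 4.9056; S(3,-2) = 6.0649; S(3,-1) = 7.4981; S(3,+0) = 9.2700; S(3,+1) = 11.4606; S(3,+2) = 14.1689; S(3,+3) = 17.5171
Terminal payoffs V(N, j) = max(S_T - K, 0):
  V(3,-3) = 0.000000; V(3,-2) = 0.000000; V(3,-1) = 0.000000; V(3,+0) = 0.840000; V(3,+1) = 3.030604; V(3,+2) = 5.738872; V(3,+3) = 9.087134
Backward induction: V(k, j) = exp(-r*dt) * [p_u * V(k+1, j+1) + p_m * V(k+1, j) + p_d * V(k+1, j-1)]
  V(2,-2) = exp(-r*dt) * [p_u*0.000000 + p_m*0.000000 + p_d*0.000000] = 0.000000
  V(2,-1) = exp(-r*dt) * [p_u*0.840000 + p_m*0.000000 + p_d*0.000000] = 0.189482
  V(2,+0) = exp(-r*dt) * [p_u*3.030604 + p_m*0.840000 + p_d*0.000000] = 1.223822
  V(2,+1) = exp(-r*dt) * [p_u*5.738872 + p_m*3.030604 + p_d*0.840000] = 3.324115
  V(2,+2) = exp(-r*dt) * [p_u*9.087134 + p_m*5.738872 + p_d*3.030604] = 6.031303
  V(1,-1) = exp(-r*dt) * [p_u*1.223822 + p_m*0.189482 + p_d*0.000000] = 0.397916
  V(1,+0) = exp(-r*dt) * [p_u*3.324115 + p_m*1.223822 + p_d*0.189482] = 1.555049
  V(1,+1) = exp(-r*dt) * [p_u*6.031303 + p_m*3.324115 + p_d*1.223822] = 3.615672
  V(0,+0) = exp(-r*dt) * [p_u*3.615672 + p_m*1.555049 + p_d*0.397916] = 1.853830

Answer: Price = V(0,0) = 1.8538


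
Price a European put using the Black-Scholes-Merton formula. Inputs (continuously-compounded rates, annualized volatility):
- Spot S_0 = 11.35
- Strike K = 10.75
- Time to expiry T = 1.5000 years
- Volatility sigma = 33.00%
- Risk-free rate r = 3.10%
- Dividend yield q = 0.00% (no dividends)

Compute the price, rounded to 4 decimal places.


Answer: Price = 1.2391

Derivation:
d1 = (ln(S/K) + (r - q + 0.5*sigma^2) * T) / (sigma * sqrt(T)) = 0.45151516
d2 = d1 - sigma * sqrt(T) = 0.04734935
exp(-rT) = 0.95456456; exp(-qT) = 1.00000000
P = K * exp(-rT) * N(-d2) - S_0 * exp(-qT) * N(-d1)
N(-d1) = 0.32580915; N(-d2) = 0.48111740
P = 10.7500 * 0.95456456 * 0.48111740 - 11.3500 * 1.00000000 * 0.32580915 = 1.2391


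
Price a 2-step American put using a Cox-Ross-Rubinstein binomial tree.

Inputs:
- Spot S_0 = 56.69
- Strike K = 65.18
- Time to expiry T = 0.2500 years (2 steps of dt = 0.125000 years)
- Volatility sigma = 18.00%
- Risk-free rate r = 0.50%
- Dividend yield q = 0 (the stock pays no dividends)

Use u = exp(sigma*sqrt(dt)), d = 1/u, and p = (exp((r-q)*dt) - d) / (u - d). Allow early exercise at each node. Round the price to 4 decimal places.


Answer: Price = V(0,0) = 8.4900

Derivation:
dt = T/N = 0.125000
u = exp(sigma*sqrt(dt)) = 1.065708; d = 1/u = 0.938343
p = (exp((r-q)*dt) - d) / (u - d) = 0.489004
Discount per step: exp(-r*dt) = 0.999375
Stock lattice S(k, i) with i counting down-moves:
  k=0: S(0,0) = 56.6900
  k=1: S(1,0) = 60.4150; S(1,1) = 53.1947
  k=2: S(2,0) = 64.3848; S(2,1) = 56.6900; S(2,2) = 49.9149
Terminal payoffs V(N, i) = max(K - S_T, 0):
  V(2,0) = 0.795234; V(2,1) = 8.490000; V(2,2) = 15.265147
Backward induction: V(k, i) = exp(-r*dt) * [p * V(k+1, i) + (1-p) * V(k+1, i+1)]; then take max(V_cont, immediate exercise) for American.
  V(1,0) = exp(-r*dt) * [p*0.795234 + (1-p)*8.490000] = 4.724274; exercise = 4.764999; V(1,0) = max -> 4.764999
  V(1,1) = exp(-r*dt) * [p*8.490000 + (1-p)*15.265147] = 11.944604; exercise = 11.985329; V(1,1) = max -> 11.985329
  V(0,0) = exp(-r*dt) * [p*4.764999 + (1-p)*11.985329] = 8.449275; exercise = 8.490000; V(0,0) = max -> 8.490000


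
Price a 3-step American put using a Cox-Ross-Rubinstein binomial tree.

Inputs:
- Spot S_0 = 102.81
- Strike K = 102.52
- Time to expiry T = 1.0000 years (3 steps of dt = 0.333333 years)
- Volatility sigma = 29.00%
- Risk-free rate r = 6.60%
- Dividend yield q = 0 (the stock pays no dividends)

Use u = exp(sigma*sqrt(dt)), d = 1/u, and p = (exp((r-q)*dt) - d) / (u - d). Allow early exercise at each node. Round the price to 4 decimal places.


dt = T/N = 0.333333
u = exp(sigma*sqrt(dt)) = 1.182264; d = 1/u = 0.845834
p = (exp((r-q)*dt) - d) / (u - d) = 0.524357
Discount per step: exp(-r*dt) = 0.978240
Stock lattice S(k, i) with i counting down-moves:
  k=0: S(0,0) = 102.8100
  k=1: S(1,0) = 121.5486; S(1,1) = 86.9602
  k=2: S(2,0) = 143.7026; S(2,1) = 102.8100; S(2,2) = 73.5540
  k=3: S(3,0) = 169.8944; S(3,1) = 121.5486; S(3,2) = 86.9602; S(3,3) = 62.2145
Terminal payoffs V(N, i) = max(K - S_T, 0):
  V(3,0) = 0.000000; V(3,1) = 0.000000; V(3,2) = 15.559756; V(3,3) = 40.305513
Backward induction: V(k, i) = exp(-r*dt) * [p * V(k+1, i) + (1-p) * V(k+1, i+1)]; then take max(V_cont, immediate exercise) for American.
  V(2,0) = exp(-r*dt) * [p*0.000000 + (1-p)*0.000000] = 0.000000; exercise = 0.000000; V(2,0) = max -> 0.000000
  V(2,1) = exp(-r*dt) * [p*0.000000 + (1-p)*15.559756] = 7.239851; exercise = 0.000000; V(2,1) = max -> 7.239851
  V(2,2) = exp(-r*dt) * [p*15.559756 + (1-p)*40.305513] = 26.735216; exercise = 28.966027; V(2,2) = max -> 28.966027
  V(1,0) = exp(-r*dt) * [p*0.000000 + (1-p)*7.239851] = 3.368655; exercise = 0.000000; V(1,0) = max -> 3.368655
  V(1,1) = exp(-r*dt) * [p*7.239851 + (1-p)*28.966027] = 17.191359; exercise = 15.559756; V(1,1) = max -> 17.191359
  V(0,0) = exp(-r*dt) * [p*3.368655 + (1-p)*17.191359] = 9.726966; exercise = 0.000000; V(0,0) = max -> 9.726966

Answer: Price = V(0,0) = 9.7270


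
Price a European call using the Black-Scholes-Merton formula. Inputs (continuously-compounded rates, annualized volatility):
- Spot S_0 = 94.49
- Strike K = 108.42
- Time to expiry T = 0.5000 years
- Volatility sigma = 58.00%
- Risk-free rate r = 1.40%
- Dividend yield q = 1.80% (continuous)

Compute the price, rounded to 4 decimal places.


d1 = (ln(S/K) + (r - q + 0.5*sigma^2) * T) / (sigma * sqrt(T)) = -0.13512705
d2 = d1 - sigma * sqrt(T) = -0.54524898
exp(-rT) = 0.99302444; exp(-qT) = 0.99104038
C = S_0 * exp(-qT) * N(d1) - K * exp(-rT) * N(d2)
N(d1) = 0.44625571; N(d2) = 0.29279114
C = 94.4900 * 0.99104038 * 0.44625571 - 108.4200 * 0.99302444 * 0.29279114 = 10.2659

Answer: Price = 10.2659


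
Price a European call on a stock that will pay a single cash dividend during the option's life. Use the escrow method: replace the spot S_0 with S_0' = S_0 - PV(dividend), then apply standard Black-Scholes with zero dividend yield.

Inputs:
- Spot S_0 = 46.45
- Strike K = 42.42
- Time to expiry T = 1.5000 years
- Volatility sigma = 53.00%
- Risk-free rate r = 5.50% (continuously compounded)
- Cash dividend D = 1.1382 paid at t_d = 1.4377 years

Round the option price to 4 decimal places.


PV(D) = D * exp(-r * t_d) = 1.1382 * 0.92397201 = 1.05166494
S_0' = S_0 - PV(D) = 46.4500 - 1.05166494 = 45.39833506
d1 = (ln(S_0'/K) + (r + sigma^2/2)*T) / (sigma*sqrt(T)) = 0.55618897
d2 = d1 - sigma*sqrt(T) = -0.09292581
exp(-rT) = 0.92081144
N(d1) = 0.71095916; N(d2) = 0.46298125
C = S_0' * N(d1) - K * exp(-rT) * N(d2) = 45.39833506 * 0.71095916 - 42.4200 * 0.92081144 * 0.46298125 = 14.1919

Answer: Price = 14.1919


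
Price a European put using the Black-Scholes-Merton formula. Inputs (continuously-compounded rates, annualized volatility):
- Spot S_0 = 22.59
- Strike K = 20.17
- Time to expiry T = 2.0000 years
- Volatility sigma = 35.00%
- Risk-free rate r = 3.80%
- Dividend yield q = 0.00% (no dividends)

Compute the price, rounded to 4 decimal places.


d1 = (ln(S/K) + (r - q + 0.5*sigma^2) * T) / (sigma * sqrt(T)) = 0.62995331
d2 = d1 - sigma * sqrt(T) = 0.13497856
exp(-rT) = 0.92681621; exp(-qT) = 1.00000000
P = K * exp(-rT) * N(-d2) - S_0 * exp(-qT) * N(-d1)
N(-d1) = 0.26436257; N(-d2) = 0.44631441
P = 20.1700 * 0.92681621 * 0.44631441 - 22.5900 * 1.00000000 * 0.26436257 = 2.3714

Answer: Price = 2.3714


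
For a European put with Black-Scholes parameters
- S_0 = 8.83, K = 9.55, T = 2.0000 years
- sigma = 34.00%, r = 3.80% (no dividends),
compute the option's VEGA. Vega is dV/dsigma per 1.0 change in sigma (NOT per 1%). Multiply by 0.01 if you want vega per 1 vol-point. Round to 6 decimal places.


d1 = 0.2354537889; d2 = -0.2453788223
phi(d1) = 0.3880357608; exp(-qT) = 1.0000000000; exp(-rT) = 0.9268162066
Vega = S * exp(-qT) * phi(d1) * sqrt(T) = 8.8300 * 1.0000000000 * 0.3880357608 * 1.4142135624 = 4.845599

Answer: Vega = 4.845599


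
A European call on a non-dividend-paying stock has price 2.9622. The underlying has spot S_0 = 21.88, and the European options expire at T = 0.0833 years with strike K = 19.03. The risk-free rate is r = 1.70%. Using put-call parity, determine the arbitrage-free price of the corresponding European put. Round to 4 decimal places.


Put-call parity: C - P = S_0 * exp(-qT) - K * exp(-rT).
S_0 * exp(-qT) = 21.8800 * 1.00000000 = 21.88000000
K * exp(-rT) = 19.0300 * 0.99858490 = 19.00307069
P = C - S*exp(-qT) + K*exp(-rT)
P = 2.9622 - 21.88000000 + 19.00307069 = 0.0853

Answer: Put price = 0.0853


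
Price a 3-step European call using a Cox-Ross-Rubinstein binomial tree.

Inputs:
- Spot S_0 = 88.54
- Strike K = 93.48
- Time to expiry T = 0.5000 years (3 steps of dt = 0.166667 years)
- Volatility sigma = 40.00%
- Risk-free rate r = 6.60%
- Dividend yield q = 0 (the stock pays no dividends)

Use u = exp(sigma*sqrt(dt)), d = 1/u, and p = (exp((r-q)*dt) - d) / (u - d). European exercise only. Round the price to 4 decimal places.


Answer: Price = V(0,0) = 9.7661

Derivation:
dt = T/N = 0.166667
u = exp(sigma*sqrt(dt)) = 1.177389; d = 1/u = 0.849337
p = (exp((r-q)*dt) - d) / (u - d) = 0.492982
Discount per step: exp(-r*dt) = 0.989060
Stock lattice S(k, i) with i counting down-moves:
  k=0: S(0,0) = 88.5400
  k=1: S(1,0) = 104.2460; S(1,1) = 75.2003
  k=2: S(2,0) = 122.7381; S(2,1) = 88.5400; S(2,2) = 63.8704
  k=3: S(3,0) = 144.5105; S(3,1) = 104.2460; S(3,2) = 75.2003; S(3,3) = 54.2475
Terminal payoffs V(N, i) = max(S_T - K, 0):
  V(3,0) = 51.030530; V(3,1) = 10.766026; V(3,2) = 0.000000; V(3,3) = 0.000000
Backward induction: V(k, i) = exp(-r*dt) * [p * V(k+1, i) + (1-p) * V(k+1, i+1)].
  V(2,0) = exp(-r*dt) * [p*51.030530 + (1-p)*10.766026] = 30.280775
  V(2,1) = exp(-r*dt) * [p*10.766026 + (1-p)*0.000000] = 5.249395
  V(2,2) = exp(-r*dt) * [p*0.000000 + (1-p)*0.000000] = 0.000000
  V(1,0) = exp(-r*dt) * [p*30.280775 + (1-p)*5.249395] = 17.396992
  V(1,1) = exp(-r*dt) * [p*5.249395 + (1-p)*0.000000] = 2.559547
  V(0,0) = exp(-r*dt) * [p*17.396992 + (1-p)*2.559547] = 9.766120


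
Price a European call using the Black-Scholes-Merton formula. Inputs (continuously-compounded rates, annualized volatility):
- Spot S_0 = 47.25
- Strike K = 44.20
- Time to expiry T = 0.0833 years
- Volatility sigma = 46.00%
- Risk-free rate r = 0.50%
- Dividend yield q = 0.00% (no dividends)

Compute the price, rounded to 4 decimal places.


Answer: Price = 4.2562

Derivation:
d1 = (ln(S/K) + (r - q + 0.5*sigma^2) * T) / (sigma * sqrt(T)) = 0.57212425
d2 = d1 - sigma * sqrt(T) = 0.43936025
exp(-rT) = 0.99958359; exp(-qT) = 1.00000000
C = S_0 * exp(-qT) * N(d1) - K * exp(-rT) * N(d2)
N(d1) = 0.71638110; N(d2) = 0.66979974
C = 47.2500 * 1.00000000 * 0.71638110 - 44.2000 * 0.99958359 * 0.66979974 = 4.2562


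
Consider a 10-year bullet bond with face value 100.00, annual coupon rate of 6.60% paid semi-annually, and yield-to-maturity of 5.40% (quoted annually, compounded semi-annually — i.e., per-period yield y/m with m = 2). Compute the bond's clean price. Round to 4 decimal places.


Answer: Price = 109.1792

Derivation:
Coupon per period c = face * coupon_rate / m = 3.300000
Periods per year m = 2; per-period yield y/m = 0.027000
Number of cashflows N = 20
Cashflows (t years, CF_t, discount factor 1/(1+y/m)^(m*t), PV):
  t = 0.5000: CF_t = 3.300000, DF = 0.973710, PV = 3.213242
  t = 1.0000: CF_t = 3.300000, DF = 0.948111, PV = 3.128766
  t = 1.5000: CF_t = 3.300000, DF = 0.923185, PV = 3.046510
  t = 2.0000: CF_t = 3.300000, DF = 0.898914, PV = 2.966417
  t = 2.5000: CF_t = 3.300000, DF = 0.875282, PV = 2.888429
  t = 3.0000: CF_t = 3.300000, DF = 0.852270, PV = 2.812492
  t = 3.5000: CF_t = 3.300000, DF = 0.829864, PV = 2.738551
  t = 4.0000: CF_t = 3.300000, DF = 0.808047, PV = 2.666554
  t = 4.5000: CF_t = 3.300000, DF = 0.786803, PV = 2.596450
  t = 5.0000: CF_t = 3.300000, DF = 0.766118, PV = 2.528189
  t = 5.5000: CF_t = 3.300000, DF = 0.745976, PV = 2.461722
  t = 6.0000: CF_t = 3.300000, DF = 0.726365, PV = 2.397003
  t = 6.5000: CF_t = 3.300000, DF = 0.707268, PV = 2.333986
  t = 7.0000: CF_t = 3.300000, DF = 0.688674, PV = 2.272625
  t = 7.5000: CF_t = 3.300000, DF = 0.670569, PV = 2.212877
  t = 8.0000: CF_t = 3.300000, DF = 0.652939, PV = 2.154700
  t = 8.5000: CF_t = 3.300000, DF = 0.635774, PV = 2.098053
  t = 9.0000: CF_t = 3.300000, DF = 0.619059, PV = 2.042895
  t = 9.5000: CF_t = 3.300000, DF = 0.602784, PV = 1.989187
  t = 10.0000: CF_t = 103.300000, DF = 0.586937, PV = 60.630542
Price P = sum_t PV_t = 109.179189


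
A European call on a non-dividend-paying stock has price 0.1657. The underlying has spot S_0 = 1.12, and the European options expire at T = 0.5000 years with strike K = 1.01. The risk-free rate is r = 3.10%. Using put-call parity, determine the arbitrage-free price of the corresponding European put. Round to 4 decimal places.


Answer: Put price = 0.0402

Derivation:
Put-call parity: C - P = S_0 * exp(-qT) - K * exp(-rT).
S_0 * exp(-qT) = 1.1200 * 1.00000000 = 1.12000000
K * exp(-rT) = 1.0100 * 0.98461951 = 0.99446570
P = C - S*exp(-qT) + K*exp(-rT)
P = 0.1657 - 1.12000000 + 0.99446570 = 0.0402


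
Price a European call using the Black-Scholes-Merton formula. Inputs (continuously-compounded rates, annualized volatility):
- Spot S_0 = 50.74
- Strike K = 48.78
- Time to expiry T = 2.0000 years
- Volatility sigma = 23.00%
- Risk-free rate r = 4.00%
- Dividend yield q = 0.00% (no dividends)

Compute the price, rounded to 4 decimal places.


d1 = (ln(S/K) + (r - q + 0.5*sigma^2) * T) / (sigma * sqrt(T)) = 0.52969726
d2 = d1 - sigma * sqrt(T) = 0.20442814
exp(-rT) = 0.92311635; exp(-qT) = 1.00000000
C = S_0 * exp(-qT) * N(d1) - K * exp(-rT) * N(d2)
N(d1) = 0.70183908; N(d2) = 0.58099053
C = 50.7400 * 1.00000000 * 0.70183908 - 48.7800 * 0.92311635 * 0.58099053 = 9.4495

Answer: Price = 9.4495


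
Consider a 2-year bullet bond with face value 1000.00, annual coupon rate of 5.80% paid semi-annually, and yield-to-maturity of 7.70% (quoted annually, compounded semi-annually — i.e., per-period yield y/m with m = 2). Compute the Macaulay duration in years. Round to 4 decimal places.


Coupon per period c = face * coupon_rate / m = 29.000000
Periods per year m = 2; per-period yield y/m = 0.038500
Number of cashflows N = 4
Cashflows (t years, CF_t, discount factor 1/(1+y/m)^(m*t), PV):
  t = 0.5000: CF_t = 29.000000, DF = 0.962927, PV = 27.924892
  t = 1.0000: CF_t = 29.000000, DF = 0.927229, PV = 26.889641
  t = 1.5000: CF_t = 29.000000, DF = 0.892854, PV = 25.892769
  t = 2.0000: CF_t = 1029.000000, DF = 0.859754, PV = 884.686441
Price P = sum_t PV_t = 965.393742
Macaulay numerator sum_t t * PV_t:
  t * PV_t at t = 0.5000: 13.962446
  t * PV_t at t = 1.0000: 26.889641
  t * PV_t at t = 1.5000: 38.839153
  t * PV_t at t = 2.0000: 1769.372882
Macaulay duration D = (sum_t t * PV_t) / P = 1849.064122 / 965.393742 = 1.915347

Answer: Macaulay duration = 1.9153 years


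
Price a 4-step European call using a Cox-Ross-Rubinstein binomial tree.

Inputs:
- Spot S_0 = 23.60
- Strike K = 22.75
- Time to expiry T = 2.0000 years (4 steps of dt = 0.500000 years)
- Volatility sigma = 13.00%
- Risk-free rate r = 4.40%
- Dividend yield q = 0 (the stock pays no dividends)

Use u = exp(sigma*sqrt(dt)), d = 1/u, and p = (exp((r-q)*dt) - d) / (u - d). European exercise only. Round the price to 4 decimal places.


dt = T/N = 0.500000
u = exp(sigma*sqrt(dt)) = 1.096281; d = 1/u = 0.912175
p = (exp((r-q)*dt) - d) / (u - d) = 0.597855
Discount per step: exp(-r*dt) = 0.978240
Stock lattice S(k, i) with i counting down-moves:
  k=0: S(0,0) = 23.6000
  k=1: S(1,0) = 25.8722; S(1,1) = 21.5273
  k=2: S(2,0) = 28.3633; S(2,1) = 23.6000; S(2,2) = 19.6367
  k=3: S(3,0) = 31.0941; S(3,1) = 25.8722; S(3,2) = 21.5273; S(3,3) = 17.9121
  k=4: S(4,0) = 34.0879; S(4,1) = 28.3633; S(4,2) = 23.6000; S(4,3) = 19.6367; S(4,4) = 16.3389
Terminal payoffs V(N, i) = max(S_T - K, 0):
  V(4,0) = 11.337892; V(4,1) = 5.613255; V(4,2) = 0.850000; V(4,3) = 0.000000; V(4,4) = 0.000000
Backward induction: V(k, i) = exp(-r*dt) * [p * V(k+1, i) + (1-p) * V(k+1, i+1)].
  V(3,0) = exp(-r*dt) * [p*11.337892 + (1-p)*5.613255] = 8.839143
  V(3,1) = exp(-r*dt) * [p*5.613255 + (1-p)*0.850000] = 3.617275
  V(3,2) = exp(-r*dt) * [p*0.850000 + (1-p)*0.000000] = 0.497119
  V(3,3) = exp(-r*dt) * [p*0.000000 + (1-p)*0.000000] = 0.000000
  V(2,0) = exp(-r*dt) * [p*8.839143 + (1-p)*3.617275] = 6.592553
  V(2,1) = exp(-r*dt) * [p*3.617275 + (1-p)*0.497119] = 2.311113
  V(2,2) = exp(-r*dt) * [p*0.497119 + (1-p)*0.000000] = 0.290738
  V(1,0) = exp(-r*dt) * [p*6.592553 + (1-p)*2.311113] = 4.764807
  V(1,1) = exp(-r*dt) * [p*2.311113 + (1-p)*0.290738] = 1.466020
  V(0,0) = exp(-r*dt) * [p*4.764807 + (1-p)*1.466020] = 3.363402

Answer: Price = V(0,0) = 3.3634


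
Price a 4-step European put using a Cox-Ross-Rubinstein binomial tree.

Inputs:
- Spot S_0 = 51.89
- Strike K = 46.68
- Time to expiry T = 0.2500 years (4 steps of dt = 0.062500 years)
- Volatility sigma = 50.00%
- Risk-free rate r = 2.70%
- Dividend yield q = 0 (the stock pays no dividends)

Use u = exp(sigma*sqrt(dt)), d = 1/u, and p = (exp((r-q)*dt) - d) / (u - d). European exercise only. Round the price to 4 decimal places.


Answer: Price = V(0,0) = 2.8513

Derivation:
dt = T/N = 0.062500
u = exp(sigma*sqrt(dt)) = 1.133148; d = 1/u = 0.882497
p = (exp((r-q)*dt) - d) / (u - d) = 0.475529
Discount per step: exp(-r*dt) = 0.998314
Stock lattice S(k, i) with i counting down-moves:
  k=0: S(0,0) = 51.8900
  k=1: S(1,0) = 58.7991; S(1,1) = 45.7928
  k=2: S(2,0) = 66.6281; S(2,1) = 51.8900; S(2,2) = 40.4120
  k=3: S(3,0) = 75.4995; S(3,1) = 58.7991; S(3,2) = 45.7928; S(3,3) = 35.6634
  k=4: S(4,0) = 85.5521; S(4,1) = 66.6281; S(4,2) = 51.8900; S(4,3) = 40.4120; S(4,4) = 31.4729
Terminal payoffs V(N, i) = max(K - S_T, 0):
  V(4,0) = 0.000000; V(4,1) = 0.000000; V(4,2) = 0.000000; V(4,3) = 6.268027; V(4,4) = 15.207124
Backward induction: V(k, i) = exp(-r*dt) * [p * V(k+1, i) + (1-p) * V(k+1, i+1)].
  V(3,0) = exp(-r*dt) * [p*0.000000 + (1-p)*0.000000] = 0.000000
  V(3,1) = exp(-r*dt) * [p*0.000000 + (1-p)*0.000000] = 0.000000
  V(3,2) = exp(-r*dt) * [p*0.000000 + (1-p)*6.268027] = 3.281857
  V(3,3) = exp(-r*dt) * [p*6.268027 + (1-p)*15.207124] = 10.937853
  V(2,0) = exp(-r*dt) * [p*0.000000 + (1-p)*0.000000] = 0.000000
  V(2,1) = exp(-r*dt) * [p*0.000000 + (1-p)*3.281857] = 1.718338
  V(2,2) = exp(-r*dt) * [p*3.281857 + (1-p)*10.937853] = 7.284903
  V(1,0) = exp(-r*dt) * [p*0.000000 + (1-p)*1.718338] = 0.899699
  V(1,1) = exp(-r*dt) * [p*1.718338 + (1-p)*7.284903] = 4.630021
  V(0,0) = exp(-r*dt) * [p*0.899699 + (1-p)*4.630021] = 2.851330


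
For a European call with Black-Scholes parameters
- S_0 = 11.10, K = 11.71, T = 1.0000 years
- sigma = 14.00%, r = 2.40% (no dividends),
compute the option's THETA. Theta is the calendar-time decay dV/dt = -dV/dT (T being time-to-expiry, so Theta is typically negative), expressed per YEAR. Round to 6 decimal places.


Answer: Theta = -0.413786

Derivation:
d1 = -0.1407004949; d2 = -0.2807004949
phi(d1) = 0.3950129034; exp(-qT) = 1.0000000000; exp(-rT) = 0.9762857098
Theta = -S*exp(-qT)*phi(d1)*sigma/(2*sqrt(T)) - r*K*exp(-rT)*N(d2) + q*S*exp(-qT)*N(d1)
N(d1) = 0.4440532770; N(d2) = 0.3894700646; sqrt(T) = 1.0000000000
Term 1 = -11.1000 * 1.0000000000 * 0.3950129034 * 0.1400 / (2 * 1.0000000000) = -0.3069250259
Term 2 = -0.0240 * 11.7100 * 0.9762857098 * 0.3894700646 = -0.1068609798
Term 3 = 0 (no dividend yield, q = 0)
Theta = -0.3069250259 + (-0.1068609798) + (0.0000000000) = -0.413786


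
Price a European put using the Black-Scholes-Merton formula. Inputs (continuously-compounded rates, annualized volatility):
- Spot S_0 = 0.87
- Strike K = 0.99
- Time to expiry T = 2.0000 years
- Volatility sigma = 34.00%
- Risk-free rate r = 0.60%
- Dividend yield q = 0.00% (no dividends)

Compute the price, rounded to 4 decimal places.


d1 = (ln(S/K) + (r - q + 0.5*sigma^2) * T) / (sigma * sqrt(T)) = -0.00335196
d2 = d1 - sigma * sqrt(T) = -0.48418457
exp(-rT) = 0.98807171; exp(-qT) = 1.00000000
P = K * exp(-rT) * N(-d2) - S_0 * exp(-qT) * N(-d1)
N(-d1) = 0.50133724; N(-d2) = 0.68587256
P = 0.9900 * 0.98807171 * 0.68587256 - 0.8700 * 1.00000000 * 0.50133724 = 0.2348

Answer: Price = 0.2348
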